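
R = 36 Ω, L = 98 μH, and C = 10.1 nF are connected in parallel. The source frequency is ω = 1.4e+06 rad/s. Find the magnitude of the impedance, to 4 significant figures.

34.95 Ω

X_L = ωL = 137.2 Ω
X_C = 1/(ωC) = 70.72 Ω
Parallel: admittances add. Y = 1/R + 1/(jωL) + jωC
Y = (0.02778 + j0.006851) S
|Y| = 0.02861 S → |Z| = 1/|Y| = 34.95 Ω, ∠Z = −∠Y = -13.86°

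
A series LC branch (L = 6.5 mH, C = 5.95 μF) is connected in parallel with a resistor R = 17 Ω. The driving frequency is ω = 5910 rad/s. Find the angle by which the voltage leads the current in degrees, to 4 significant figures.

59.59°

X_L = ωL = 38.41 Ω
X_C = 1/(ωC) = 28.44 Ω
Branch 1: Z₁ = R = 17.00 Ω
Branch 2 (series LC): Z₂ = j(X_L − X_C) = j9.977 Ω
Parallel: Z = Z₁Z₂/(Z₁+Z₂), |Z| = 8.605 Ω, ∠Z = 59.59°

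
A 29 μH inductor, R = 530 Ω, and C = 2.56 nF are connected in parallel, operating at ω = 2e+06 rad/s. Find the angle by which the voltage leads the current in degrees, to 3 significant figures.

X_L = ωL = 58.0 Ω
X_C = 1/(ωC) = 195 Ω
Parallel: admittances add. Y = 1/R + 1/(jωL) + jωC
Y = (0.00189 − j0.0121) S
|Y| = 0.0123 S → |Z| = 1/|Y| = 81.5 Ω, ∠Z = −∠Y = 81.2°

81.2°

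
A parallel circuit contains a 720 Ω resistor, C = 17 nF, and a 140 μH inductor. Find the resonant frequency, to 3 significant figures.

ω₀ = 1/√(LC) = 1/√(0.00014 × 1.7e-08) = 648200 rad/s
f₀ = ω₀/(2π) = 103 kHz

103 kHz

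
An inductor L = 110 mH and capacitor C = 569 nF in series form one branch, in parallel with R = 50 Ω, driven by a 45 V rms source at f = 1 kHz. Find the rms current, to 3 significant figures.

ω = 2πf = 6283 rad/s
X_L = ωL = 691 Ω
X_C = 1/(ωC) = 280 Ω
Branch 1: Z₁ = R = 50.0 Ω
Branch 2 (series LC): Z₂ = j(X_L − X_C) = j411 Ω
Parallel: Z = Z₁Z₂/(Z₁+Z₂), |Z| = 49.6 Ω, ∠Z = 6.93°
I = V/|Z| = 45/49.6 = 907 mA

907 mA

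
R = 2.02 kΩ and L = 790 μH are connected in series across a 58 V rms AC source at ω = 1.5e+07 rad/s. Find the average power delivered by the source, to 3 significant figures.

47.0 mW

X_L = ωL = 11800 Ω
Z = 2020 + j11800 Ω
|Z| = √(2020² + 11800²) = 12000 Ω
∠Z = arctan(11800/2020) = 80.3°
I = V/|Z| = 4.82 mA
P = VI cos φ = 58 × 0.00482 × cos(80.3°) = 47.0 mW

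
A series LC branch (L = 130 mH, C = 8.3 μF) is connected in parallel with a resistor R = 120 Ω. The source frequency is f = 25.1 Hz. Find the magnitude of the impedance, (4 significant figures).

118.5 Ω

ω = 2πf = 157.7 rad/s
X_L = ωL = 20.50 Ω
X_C = 1/(ωC) = 764.0 Ω
Branch 1: Z₁ = R = 120.0 Ω
Branch 2 (series LC): Z₂ = j(X_L − X_C) = −j743.5 Ω
Parallel: Z = Z₁Z₂/(Z₁+Z₂), |Z| = 118.5 Ω, ∠Z = -9.169°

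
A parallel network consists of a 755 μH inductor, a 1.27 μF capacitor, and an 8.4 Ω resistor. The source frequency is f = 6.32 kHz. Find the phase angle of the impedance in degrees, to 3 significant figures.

ω = 2πf = 39710 rad/s
X_L = ωL = 30.0 Ω
X_C = 1/(ωC) = 19.8 Ω
Parallel: admittances add. Y = 1/R + 1/(jωL) + jωC
Y = (0.119 + j0.0171) S
|Y| = 0.120 S → |Z| = 1/|Y| = 8.31 Ω, ∠Z = −∠Y = -8.16°

-8.16°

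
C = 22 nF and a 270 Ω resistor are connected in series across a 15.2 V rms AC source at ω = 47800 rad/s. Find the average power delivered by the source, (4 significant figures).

X_C = 1/(ωC) = 950.9 Ω
Z = 270.0 − j950.9 Ω
|Z| = √(270.0² + 950.9²) = 988.5 Ω
∠Z = arctan(-950.9/270.0) = -74.15°
I = V/|Z| = 15.38 mA
P = VI cos φ = 15.2 × 0.01538 × cos(-74.15°) = 63.84 mW

63.84 mW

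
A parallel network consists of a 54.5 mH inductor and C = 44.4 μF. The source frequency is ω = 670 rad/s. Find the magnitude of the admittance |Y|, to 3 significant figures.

X_L = ωL = 36.5 Ω
X_C = 1/(ωC) = 33.6 Ω
Parallel: admittances add. Y = 1/(jωL) + jωC
Y = (0 + j0.00236) S
|Y| = 0.00236 S → |Z| = 1/|Y| = 423 Ω, ∠Z = −∠Y = -90.0°

2.36 mS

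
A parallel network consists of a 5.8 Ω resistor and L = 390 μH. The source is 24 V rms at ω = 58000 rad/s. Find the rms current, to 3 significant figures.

4.27 A

X_L = ωL = 22.6 Ω
Parallel: admittances add. Y = 1/R + 1/(jωL)
Y = (0.172 − j0.0442) S
|Y| = 0.178 S → |Z| = 1/|Y| = 5.62 Ω, ∠Z = −∠Y = 14.4°
I = V/|Z| = 24/5.62 = 4.27 A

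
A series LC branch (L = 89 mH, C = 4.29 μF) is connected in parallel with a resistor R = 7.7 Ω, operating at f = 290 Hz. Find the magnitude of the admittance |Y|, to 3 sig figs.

133 mS

ω = 2πf = 1822 rad/s
X_L = ωL = 162 Ω
X_C = 1/(ωC) = 128 Ω
Branch 1: Z₁ = R = 7.70 Ω
Branch 2 (series LC): Z₂ = j(X_L − X_C) = j34.2 Ω
Parallel: Z = Z₁Z₂/(Z₁+Z₂), |Z| = 7.51 Ω, ∠Z = 12.7°
|Y| = 1/|Z| = 133 mS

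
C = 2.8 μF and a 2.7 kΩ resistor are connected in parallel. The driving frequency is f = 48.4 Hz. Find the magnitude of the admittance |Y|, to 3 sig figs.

ω = 2πf = 304.1 rad/s
X_C = 1/(ωC) = 1170 Ω
Parallel: admittances add. Y = 1/R + jωC
Y = (0.000370 + j0.000851) S
|Y| = 0.000929 S → |Z| = 1/|Y| = 1080 Ω, ∠Z = −∠Y = -66.5°

929 μS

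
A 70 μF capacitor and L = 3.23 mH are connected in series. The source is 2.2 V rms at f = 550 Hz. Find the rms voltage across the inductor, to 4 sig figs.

3.494 V

ω = 2πf = 3456 rad/s
X_L = ωL = 11.16 Ω
X_C = 1/(ωC) = 4.134 Ω
Net reactance X = X_L − X_C = 7.028 Ω
Z = j7.028 Ω
|Z| = √(0² + 7.028²) = 7.028 Ω
I = V/|Z| = 313.0 mA
V_L = I·|Z_L| = 0.3130 × 11.16 = 3.494 V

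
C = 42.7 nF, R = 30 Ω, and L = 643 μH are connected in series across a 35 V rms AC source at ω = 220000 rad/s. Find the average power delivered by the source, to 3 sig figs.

X_L = ωL = 141 Ω
X_C = 1/(ωC) = 106 Ω
Net reactance X = X_L − X_C = 35.0 Ω
Z = 30.0 + j35.0 Ω
|Z| = √(30.0² + 35.0²) = 46.1 Ω
∠Z = arctan(35.0/30.0) = 49.4°
I = V/|Z| = 759 mA
P = VI cos φ = 35 × 0.759 × cos(49.4°) = 17.3 W

17.3 W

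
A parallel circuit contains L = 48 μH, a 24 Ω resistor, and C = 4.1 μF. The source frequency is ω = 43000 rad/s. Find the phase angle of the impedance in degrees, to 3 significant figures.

82.3°

X_L = ωL = 2.06 Ω
X_C = 1/(ωC) = 5.67 Ω
Parallel: admittances add. Y = 1/R + 1/(jωL) + jωC
Y = (0.0417 − j0.308) S
|Y| = 0.311 S → |Z| = 1/|Y| = 3.22 Ω, ∠Z = −∠Y = 82.3°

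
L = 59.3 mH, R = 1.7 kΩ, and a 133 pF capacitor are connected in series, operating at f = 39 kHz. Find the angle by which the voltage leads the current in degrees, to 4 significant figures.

ω = 2πf = 245000 rad/s
X_L = ωL = 14530 Ω
X_C = 1/(ωC) = 30680 Ω
Net reactance X = X_L − X_C = -16150 Ω
Z = 1700 − j16150 Ω
|Z| = √(1700² + 16150²) = 16240 Ω
∠Z = arctan(-16150/1700) = -83.99°

-83.99°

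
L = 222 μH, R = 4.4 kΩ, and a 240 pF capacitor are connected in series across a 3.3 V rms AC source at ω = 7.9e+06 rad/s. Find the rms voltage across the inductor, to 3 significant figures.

1.27 V

X_L = ωL = 1750 Ω
X_C = 1/(ωC) = 527 Ω
Net reactance X = X_L − X_C = 1230 Ω
Z = 4400 + j1230 Ω
|Z| = √(4400² + 1230²) = 4570 Ω
I = V/|Z| = 722 μA
V_L = I·|Z_L| = 0.000722 × 1750 = 1.27 V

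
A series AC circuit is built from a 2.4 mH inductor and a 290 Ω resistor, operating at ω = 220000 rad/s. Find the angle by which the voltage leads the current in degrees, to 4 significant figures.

X_L = ωL = 528.0 Ω
Z = 290.0 + j528.0 Ω
|Z| = √(290.0² + 528.0²) = 602.4 Ω
∠Z = arctan(528.0/290.0) = 61.22°

61.22°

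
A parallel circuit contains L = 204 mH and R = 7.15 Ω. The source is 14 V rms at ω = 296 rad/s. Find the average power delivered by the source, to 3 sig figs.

X_L = ωL = 60.4 Ω
Parallel: admittances add. Y = 1/R + 1/(jωL)
Y = (0.140 − j0.0166) S
|Y| = 0.141 S → |Z| = 1/|Y| = 7.10 Ω, ∠Z = −∠Y = 6.75°
I = V/|Z| = 1.97 A
P = VI cos φ = 14 × 1.97 × cos(6.75°) = 27.4 W

27.4 W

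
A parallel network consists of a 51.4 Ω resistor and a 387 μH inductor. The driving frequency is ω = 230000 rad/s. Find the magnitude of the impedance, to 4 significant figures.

X_L = ωL = 89.01 Ω
Parallel: admittances add. Y = 1/R + 1/(jωL)
Y = (0.01946 − j0.01123) S
|Y| = 0.02247 S → |Z| = 1/|Y| = 44.51 Ω, ∠Z = −∠Y = 30.00°

44.51 Ω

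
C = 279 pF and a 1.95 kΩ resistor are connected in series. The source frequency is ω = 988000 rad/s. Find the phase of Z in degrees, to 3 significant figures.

X_C = 1/(ωC) = 3630 Ω
Z = 1950 − j3630 Ω
|Z| = √(1950² + 3630²) = 4120 Ω
∠Z = arctan(-3630/1950) = -61.7°

-61.7°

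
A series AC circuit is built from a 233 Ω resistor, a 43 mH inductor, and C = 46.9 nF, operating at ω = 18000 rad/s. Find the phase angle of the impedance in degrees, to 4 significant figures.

X_L = ωL = 774.0 Ω
X_C = 1/(ωC) = 1185 Ω
Net reactance X = X_L − X_C = -410.6 Ω
Z = 233.0 − j410.6 Ω
|Z| = √(233.0² + 410.6²) = 472.1 Ω
∠Z = arctan(-410.6/233.0) = -60.42°

-60.42°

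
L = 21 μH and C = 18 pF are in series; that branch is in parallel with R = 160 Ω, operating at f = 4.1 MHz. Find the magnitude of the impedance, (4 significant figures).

ω = 2πf = 2.576e+07 rad/s
X_L = ωL = 541.0 Ω
X_C = 1/(ωC) = 2157 Ω
Branch 1: Z₁ = R = 160.0 Ω
Branch 2 (series LC): Z₂ = j(X_L − X_C) = −j1616 Ω
Parallel: Z = Z₁Z₂/(Z₁+Z₂), |Z| = 159.2 Ω, ∠Z = -5.656°

159.2 Ω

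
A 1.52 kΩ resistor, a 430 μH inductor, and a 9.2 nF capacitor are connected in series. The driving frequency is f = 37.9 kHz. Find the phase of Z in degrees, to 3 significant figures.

ω = 2πf = 238100 rad/s
X_L = ωL = 102 Ω
X_C = 1/(ωC) = 456 Ω
Net reactance X = X_L − X_C = -354 Ω
Z = 1520 − j354 Ω
|Z| = √(1520² + 354²) = 1560 Ω
∠Z = arctan(-354/1520) = -13.1°

-13.1°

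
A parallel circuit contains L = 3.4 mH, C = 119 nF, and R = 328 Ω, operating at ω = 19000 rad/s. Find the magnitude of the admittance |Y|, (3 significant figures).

13.6 mS

X_L = ωL = 64.6 Ω
X_C = 1/(ωC) = 442 Ω
Parallel: admittances add. Y = 1/R + 1/(jωL) + jωC
Y = (0.00305 − j0.0132) S
|Y| = 0.0136 S → |Z| = 1/|Y| = 73.7 Ω, ∠Z = −∠Y = 77.0°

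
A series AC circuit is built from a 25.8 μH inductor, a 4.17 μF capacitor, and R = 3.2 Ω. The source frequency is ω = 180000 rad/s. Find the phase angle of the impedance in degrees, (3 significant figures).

46.0°

X_L = ωL = 4.64 Ω
X_C = 1/(ωC) = 1.33 Ω
Net reactance X = X_L − X_C = 3.31 Ω
Z = 3.20 + j3.31 Ω
|Z| = √(3.20² + 3.31²) = 4.61 Ω
∠Z = arctan(3.31/3.20) = 46.0°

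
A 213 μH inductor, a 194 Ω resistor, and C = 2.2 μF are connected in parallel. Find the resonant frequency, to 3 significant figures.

ω₀ = 1/√(LC) = 1/√(0.000213 × 2.2e-06) = 46200 rad/s
f₀ = ω₀/(2π) = 7.35 kHz

7.35 kHz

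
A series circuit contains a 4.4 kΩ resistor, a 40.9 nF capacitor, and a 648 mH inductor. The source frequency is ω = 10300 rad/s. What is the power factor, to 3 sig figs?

0.715

X_L = ωL = 6670 Ω
X_C = 1/(ωC) = 2370 Ω
Net reactance X = X_L − X_C = 4300 Ω
Z = 4400 + j4300 Ω
|Z| = √(4400² + 4300²) = 6150 Ω
∠Z = arctan(4300/4400) = 44.3°
cos φ = cos(44.3°) = 0.715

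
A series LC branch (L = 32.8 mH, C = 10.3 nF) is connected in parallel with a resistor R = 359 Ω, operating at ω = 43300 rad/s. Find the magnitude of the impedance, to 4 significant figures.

X_L = ωL = 1420 Ω
X_C = 1/(ωC) = 2242 Ω
Branch 1: Z₁ = R = 359.0 Ω
Branch 2 (series LC): Z₂ = j(X_L − X_C) = −j822.0 Ω
Parallel: Z = Z₁Z₂/(Z₁+Z₂), |Z| = 329.0 Ω, ∠Z = -23.59°

329.0 Ω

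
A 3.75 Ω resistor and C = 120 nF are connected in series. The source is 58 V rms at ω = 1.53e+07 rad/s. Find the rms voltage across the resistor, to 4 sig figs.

57.40 V

X_C = 1/(ωC) = 0.5447 Ω
Z = 3.750 − j0.5447 Ω
|Z| = √(3.750² + 0.5447²) = 3.789 Ω
I = V/|Z| = 15.31 A
V_R = I·|Z_R| = 15.31 × 3.750 = 57.40 V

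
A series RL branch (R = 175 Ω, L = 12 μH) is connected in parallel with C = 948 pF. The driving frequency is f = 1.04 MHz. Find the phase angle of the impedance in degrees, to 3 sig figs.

ω = 2πf = 6.535e+06 rad/s
X_L = ωL = 78.4 Ω
X_C = 1/(ωC) = 161 Ω
Branch 1 (R+jX_L): Z₁ = 175 + j78.4 Ω, |Z₁| = 192 Ω
Branch 2 (−jX_C): Z₂ = −j161 Ω
Parallel: Z = Z₁Z₂/(Z₁+Z₂), |Z| = 160 Ω, ∠Z = -40.5°

-40.5°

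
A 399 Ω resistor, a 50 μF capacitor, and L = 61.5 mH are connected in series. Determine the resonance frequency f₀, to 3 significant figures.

ω₀ = 1/√(LC) = 1/√(0.0615 × 5e-05) = 570.3 rad/s
f₀ = ω₀/(2π) = 90.8 Hz

90.8 Hz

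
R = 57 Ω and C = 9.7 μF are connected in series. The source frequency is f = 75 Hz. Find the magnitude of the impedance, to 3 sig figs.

226 Ω

ω = 2πf = 471.2 rad/s
X_C = 1/(ωC) = 219 Ω
Z = 57.0 − j219 Ω
|Z| = √(57.0² + 219²) = 226 Ω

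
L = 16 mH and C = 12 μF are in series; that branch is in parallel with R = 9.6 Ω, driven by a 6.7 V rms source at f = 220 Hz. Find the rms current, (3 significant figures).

ω = 2πf = 1382 rad/s
X_L = ωL = 22.1 Ω
X_C = 1/(ωC) = 60.3 Ω
Branch 1: Z₁ = R = 9.60 Ω
Branch 2 (series LC): Z₂ = j(X_L − X_C) = −j38.2 Ω
Parallel: Z = Z₁Z₂/(Z₁+Z₂), |Z| = 9.31 Ω, ∠Z = -14.1°
I = V/|Z| = 6.7/9.31 = 720 mA

720 mA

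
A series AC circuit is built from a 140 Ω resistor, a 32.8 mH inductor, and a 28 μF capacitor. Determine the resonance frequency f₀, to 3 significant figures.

166 Hz

ω₀ = 1/√(LC) = 1/√(0.0328 × 2.8e-05) = 1043 rad/s
f₀ = ω₀/(2π) = 166 Hz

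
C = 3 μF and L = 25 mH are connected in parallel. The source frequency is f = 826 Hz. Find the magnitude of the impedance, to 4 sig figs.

127.2 Ω

ω = 2πf = 5190 rad/s
X_L = ωL = 129.7 Ω
X_C = 1/(ωC) = 64.23 Ω
Parallel: admittances add. Y = 1/(jωL) + jωC
Y = (0 + j0.007862) S
|Y| = 0.007862 S → |Z| = 1/|Y| = 127.2 Ω, ∠Z = −∠Y = -90.00°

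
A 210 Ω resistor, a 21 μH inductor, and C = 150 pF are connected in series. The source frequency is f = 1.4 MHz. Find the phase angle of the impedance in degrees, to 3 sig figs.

-69.9°

ω = 2πf = 8.796e+06 rad/s
X_L = ωL = 185 Ω
X_C = 1/(ωC) = 758 Ω
Net reactance X = X_L − X_C = -573 Ω
Z = 210 − j573 Ω
|Z| = √(210² + 573²) = 610 Ω
∠Z = arctan(-573/210) = -69.9°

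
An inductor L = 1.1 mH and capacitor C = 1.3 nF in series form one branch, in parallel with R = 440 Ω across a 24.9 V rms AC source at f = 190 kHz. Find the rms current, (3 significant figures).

67.7 mA

ω = 2πf = 1.194e+06 rad/s
X_L = ωL = 1310 Ω
X_C = 1/(ωC) = 644 Ω
Branch 1: Z₁ = R = 440 Ω
Branch 2 (series LC): Z₂ = j(X_L − X_C) = j669 Ω
Parallel: Z = Z₁Z₂/(Z₁+Z₂), |Z| = 368 Ω, ∠Z = 33.3°
I = V/|Z| = 24.9/368 = 67.7 mA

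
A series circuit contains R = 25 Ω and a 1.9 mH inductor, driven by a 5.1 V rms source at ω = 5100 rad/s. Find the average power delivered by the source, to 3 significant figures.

X_L = ωL = 9.69 Ω
Z = 25.0 + j9.69 Ω
|Z| = √(25.0² + 9.69²) = 26.8 Ω
∠Z = arctan(9.69/25.0) = 21.2°
I = V/|Z| = 190 mA
P = VI cos φ = 5.1 × 0.190 × cos(21.2°) = 905 mW

905 mW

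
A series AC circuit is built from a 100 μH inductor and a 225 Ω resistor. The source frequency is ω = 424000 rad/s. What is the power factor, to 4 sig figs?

X_L = ωL = 42.40 Ω
Z = 225.0 + j42.40 Ω
|Z| = √(225.0² + 42.40²) = 229.0 Ω
∠Z = arctan(42.40/225.0) = 10.67°
cos φ = cos(10.67°) = 0.9827

0.9827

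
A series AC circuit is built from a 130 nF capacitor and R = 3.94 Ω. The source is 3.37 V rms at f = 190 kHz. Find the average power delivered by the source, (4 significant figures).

784.4 mW

ω = 2πf = 1.194e+06 rad/s
X_C = 1/(ωC) = 6.444 Ω
Z = 3.940 − j6.444 Ω
|Z| = √(3.940² + 6.444²) = 7.553 Ω
∠Z = arctan(-6.444/3.940) = -58.56°
I = V/|Z| = 446.2 mA
P = VI cos φ = 3.37 × 0.4462 × cos(-58.56°) = 784.4 mW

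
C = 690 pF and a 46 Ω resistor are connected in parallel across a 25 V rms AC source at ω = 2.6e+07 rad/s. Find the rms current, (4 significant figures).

X_C = 1/(ωC) = 55.74 Ω
Parallel: admittances add. Y = 1/R + jωC
Y = (0.02174 + j0.01794) S
|Y| = 0.02819 S → |Z| = 1/|Y| = 35.48 Ω, ∠Z = −∠Y = -39.53°
I = V/|Z| = 25/35.48 = 704.6 mA

704.6 mA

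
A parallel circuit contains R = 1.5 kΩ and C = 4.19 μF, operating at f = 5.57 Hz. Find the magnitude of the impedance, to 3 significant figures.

ω = 2πf = 35.00 rad/s
X_C = 1/(ωC) = 6820 Ω
Parallel: admittances add. Y = 1/R + jωC
Y = (0.000667 + j0.000147) S
|Y| = 0.000683 S → |Z| = 1/|Y| = 1460 Ω, ∠Z = −∠Y = -12.4°

1460 Ω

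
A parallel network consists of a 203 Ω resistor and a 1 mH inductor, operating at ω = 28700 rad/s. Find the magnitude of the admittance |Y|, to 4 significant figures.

X_L = ωL = 28.70 Ω
Parallel: admittances add. Y = 1/R + 1/(jωL)
Y = (0.004926 − j0.03484) S
|Y| = 0.03519 S → |Z| = 1/|Y| = 28.42 Ω, ∠Z = −∠Y = 81.95°

35.19 mS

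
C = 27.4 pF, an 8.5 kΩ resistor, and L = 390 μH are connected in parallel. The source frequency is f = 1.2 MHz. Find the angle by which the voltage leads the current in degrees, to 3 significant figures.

ω = 2πf = 7.54e+06 rad/s
X_L = ωL = 2940 Ω
X_C = 1/(ωC) = 4840 Ω
Parallel: admittances add. Y = 1/R + 1/(jωL) + jωC
Y = (0.000118 − j0.000133) S
|Y| = 0.000178 S → |Z| = 1/|Y| = 5620 Ω, ∠Z = −∠Y = 48.6°

48.6°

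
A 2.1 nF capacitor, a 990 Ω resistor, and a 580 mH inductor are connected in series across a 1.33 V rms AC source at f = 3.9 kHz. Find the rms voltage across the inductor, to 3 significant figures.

3.56 V

ω = 2πf = 24500 rad/s
X_L = ωL = 14200 Ω
X_C = 1/(ωC) = 19400 Ω
Net reactance X = X_L − X_C = -5220 Ω
Z = 990 − j5220 Ω
|Z| = √(990² + 5220²) = 5310 Ω
I = V/|Z| = 250 μA
V_L = I·|Z_L| = 0.000250 × 14200 = 3.56 V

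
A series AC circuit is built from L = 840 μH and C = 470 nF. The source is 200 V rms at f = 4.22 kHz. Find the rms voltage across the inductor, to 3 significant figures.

76.8 V

ω = 2πf = 26520 rad/s
X_L = ωL = 22.3 Ω
X_C = 1/(ωC) = 80.2 Ω
Net reactance X = X_L − X_C = -58.0 Ω
Z = − j58.0 Ω
|Z| = √(0² + 58.0²) = 58.0 Ω
I = V/|Z| = 3.45 A
V_L = I·|Z_L| = 3.45 × 22.3 = 76.8 V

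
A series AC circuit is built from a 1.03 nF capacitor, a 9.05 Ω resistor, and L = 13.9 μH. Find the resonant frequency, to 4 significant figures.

1.330 MHz

ω₀ = 1/√(LC) = 1/√(1.39e-05 × 1.03e-09) = 8.357e+06 rad/s
f₀ = ω₀/(2π) = 1.330 MHz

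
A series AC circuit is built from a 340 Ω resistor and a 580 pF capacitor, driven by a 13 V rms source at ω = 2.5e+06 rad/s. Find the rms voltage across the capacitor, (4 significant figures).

X_C = 1/(ωC) = 689.7 Ω
Z = 340.0 − j689.7 Ω
|Z| = √(340.0² + 689.7²) = 768.9 Ω
I = V/|Z| = 16.91 mA
V_C = I·|Z_C| = 0.01691 × 689.7 = 11.66 V

11.66 V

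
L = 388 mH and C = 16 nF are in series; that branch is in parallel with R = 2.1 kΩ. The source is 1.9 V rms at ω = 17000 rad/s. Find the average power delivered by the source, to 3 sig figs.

1.72 mW

X_L = ωL = 6600 Ω
X_C = 1/(ωC) = 3680 Ω
Branch 1: Z₁ = R = 2100 Ω
Branch 2 (series LC): Z₂ = j(X_L − X_C) = j2920 Ω
Parallel: Z = Z₁Z₂/(Z₁+Z₂), |Z| = 1700 Ω, ∠Z = 35.7°
I = V/|Z| = 1.11 mA
P = VI cos φ = 1.9 × 0.00111 × cos(35.7°) = 1.72 mW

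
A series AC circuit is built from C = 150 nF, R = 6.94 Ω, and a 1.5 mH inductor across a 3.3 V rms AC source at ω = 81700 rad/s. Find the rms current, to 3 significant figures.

X_L = ωL = 123 Ω
X_C = 1/(ωC) = 81.6 Ω
Net reactance X = X_L − X_C = 41.0 Ω
Z = 6.94 + j41.0 Ω
|Z| = √(6.94² + 41.0²) = 41.5 Ω
I = V/|Z| = 3.3/41.5 = 79.5 mA

79.5 mA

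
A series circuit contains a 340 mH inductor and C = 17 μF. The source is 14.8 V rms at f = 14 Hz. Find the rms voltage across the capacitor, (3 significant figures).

ω = 2πf = 87.96 rad/s
X_L = ωL = 29.9 Ω
X_C = 1/(ωC) = 669 Ω
Net reactance X = X_L − X_C = -639 Ω
Z = − j639 Ω
|Z| = √(0² + 639²) = 639 Ω
I = V/|Z| = 23.2 mA
V_C = I·|Z_C| = 0.0232 × 669 = 15.5 V

15.5 V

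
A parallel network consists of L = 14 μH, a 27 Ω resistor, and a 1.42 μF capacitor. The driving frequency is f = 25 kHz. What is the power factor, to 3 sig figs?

ω = 2πf = 157100 rad/s
X_L = ωL = 2.20 Ω
X_C = 1/(ωC) = 4.48 Ω
Parallel: admittances add. Y = 1/R + 1/(jωL) + jωC
Y = (0.0370 − j0.232) S
|Y| = 0.235 S → |Z| = 1/|Y| = 4.26 Ω, ∠Z = −∠Y = 80.9°
cos φ = cos(80.9°) = 0.158

0.158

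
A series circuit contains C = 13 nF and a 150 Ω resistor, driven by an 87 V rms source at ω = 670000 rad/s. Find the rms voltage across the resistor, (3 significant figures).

69.1 V

X_C = 1/(ωC) = 115 Ω
Z = 150 − j115 Ω
|Z| = √(150² + 115²) = 189 Ω
I = V/|Z| = 461 mA
V_R = I·|Z_R| = 0.461 × 150 = 69.1 V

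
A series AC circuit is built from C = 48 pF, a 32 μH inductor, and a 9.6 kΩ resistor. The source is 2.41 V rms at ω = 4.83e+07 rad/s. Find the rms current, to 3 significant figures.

X_L = ωL = 1550 Ω
X_C = 1/(ωC) = 431 Ω
Net reactance X = X_L − X_C = 1110 Ω
Z = 9600 + j1110 Ω
|Z| = √(9600² + 1110²) = 9660 Ω
I = V/|Z| = 2.41/9660 = 249 μA

249 μA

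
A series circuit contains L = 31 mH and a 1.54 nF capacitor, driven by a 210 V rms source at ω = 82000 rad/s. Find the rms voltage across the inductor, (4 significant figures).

99.28 V

X_L = ωL = 2542 Ω
X_C = 1/(ωC) = 7919 Ω
Net reactance X = X_L − X_C = -5377 Ω
Z = − j5377 Ω
|Z| = √(0² + 5377²) = 5377 Ω
I = V/|Z| = 39.06 mA
V_L = I·|Z_L| = 0.03906 × 2542 = 99.28 V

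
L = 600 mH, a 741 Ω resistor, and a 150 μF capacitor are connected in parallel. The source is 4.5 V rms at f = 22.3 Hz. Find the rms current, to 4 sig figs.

41.50 mA

ω = 2πf = 140.1 rad/s
X_L = ωL = 84.07 Ω
X_C = 1/(ωC) = 47.58 Ω
Parallel: admittances add. Y = 1/R + 1/(jωL) + jωC
Y = (0.001350 + j0.009122) S
|Y| = 0.009222 S → |Z| = 1/|Y| = 108.4 Ω, ∠Z = −∠Y = -81.58°
I = V/|Z| = 4.5/108.4 = 41.50 mA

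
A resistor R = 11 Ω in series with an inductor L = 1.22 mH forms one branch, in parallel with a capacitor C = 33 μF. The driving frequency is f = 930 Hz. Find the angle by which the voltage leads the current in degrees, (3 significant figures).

ω = 2πf = 5843 rad/s
X_L = ωL = 7.13 Ω
X_C = 1/(ωC) = 5.19 Ω
Branch 1 (R+jX_L): Z₁ = 11.0 + j7.13 Ω, |Z₁| = 13.1 Ω
Branch 2 (−jX_C): Z₂ = −j5.19 Ω
Parallel: Z = Z₁Z₂/(Z₁+Z₂), |Z| = 6.09 Ω, ∠Z = -67.1°

-67.1°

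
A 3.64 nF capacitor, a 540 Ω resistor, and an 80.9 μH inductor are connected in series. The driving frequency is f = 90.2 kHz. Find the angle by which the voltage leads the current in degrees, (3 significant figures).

ω = 2πf = 566700 rad/s
X_L = ωL = 45.8 Ω
X_C = 1/(ωC) = 485 Ω
Net reactance X = X_L − X_C = -439 Ω
Z = 540 − j439 Ω
|Z| = √(540² + 439²) = 696 Ω
∠Z = arctan(-439/540) = -39.1°

-39.1°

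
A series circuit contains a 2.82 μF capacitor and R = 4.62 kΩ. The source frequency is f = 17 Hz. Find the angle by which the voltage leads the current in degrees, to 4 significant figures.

-35.70°

ω = 2πf = 106.8 rad/s
X_C = 1/(ωC) = 3320 Ω
Z = 4620 − j3320 Ω
|Z| = √(4620² + 3320²) = 5689 Ω
∠Z = arctan(-3320/4620) = -35.70°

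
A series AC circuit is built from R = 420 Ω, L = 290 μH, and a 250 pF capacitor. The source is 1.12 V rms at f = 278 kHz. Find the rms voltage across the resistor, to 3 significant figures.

ω = 2πf = 1.747e+06 rad/s
X_L = ωL = 507 Ω
X_C = 1/(ωC) = 2290 Ω
Net reactance X = X_L − X_C = -1780 Ω
Z = 420 − j1780 Ω
|Z| = √(420² + 1780²) = 1830 Ω
I = V/|Z| = 611 μA
V_R = I·|Z_R| = 0.000611 × 420 = 0.257 V

0.257 V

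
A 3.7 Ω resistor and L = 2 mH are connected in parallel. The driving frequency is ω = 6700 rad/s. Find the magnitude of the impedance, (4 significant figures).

3.567 Ω

X_L = ωL = 13.40 Ω
Parallel: admittances add. Y = 1/R + 1/(jωL)
Y = (0.2703 − j0.07463) S
|Y| = 0.2804 S → |Z| = 1/|Y| = 3.567 Ω, ∠Z = −∠Y = 15.44°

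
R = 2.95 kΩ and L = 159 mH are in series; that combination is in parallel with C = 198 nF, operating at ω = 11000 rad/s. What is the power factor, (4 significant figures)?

0.1227

X_L = ωL = 1749 Ω
X_C = 1/(ωC) = 459.1 Ω
Branch 1 (R+jX_L): Z₁ = 2950 + j1749 Ω, |Z₁| = 3430 Ω
Branch 2 (−jX_C): Z₂ = −j459.1 Ω
Parallel: Z = Z₁Z₂/(Z₁+Z₂), |Z| = 489.1 Ω, ∠Z = -82.95°
cos φ = cos(-82.95°) = 0.1227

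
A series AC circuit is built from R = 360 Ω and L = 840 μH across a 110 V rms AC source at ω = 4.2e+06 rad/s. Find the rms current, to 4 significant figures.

X_L = ωL = 3528 Ω
Z = 360.0 + j3528 Ω
|Z| = √(360.0² + 3528²) = 3546 Ω
I = V/|Z| = 110/3546 = 31.02 mA

31.02 mA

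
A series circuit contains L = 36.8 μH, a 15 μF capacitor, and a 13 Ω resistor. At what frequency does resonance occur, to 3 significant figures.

ω₀ = 1/√(LC) = 1/√(3.68e-05 × 1.5e-05) = 42560 rad/s
f₀ = ω₀/(2π) = 6.77 kHz

6.77 kHz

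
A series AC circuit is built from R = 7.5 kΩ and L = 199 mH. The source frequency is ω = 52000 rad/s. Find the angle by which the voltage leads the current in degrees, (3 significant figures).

X_L = ωL = 10300 Ω
Z = 7500 + j10300 Ω
|Z| = √(7500² + 10300²) = 12800 Ω
∠Z = arctan(10300/7500) = 54.1°

54.1°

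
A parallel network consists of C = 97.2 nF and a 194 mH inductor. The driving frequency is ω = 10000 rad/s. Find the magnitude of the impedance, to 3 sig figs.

X_L = ωL = 1940 Ω
X_C = 1/(ωC) = 1030 Ω
Parallel: admittances add. Y = 1/(jωL) + jωC
Y = (0 + j0.000457) S
|Y| = 0.000457 S → |Z| = 1/|Y| = 2190 Ω, ∠Z = −∠Y = -90.0°

2190 Ω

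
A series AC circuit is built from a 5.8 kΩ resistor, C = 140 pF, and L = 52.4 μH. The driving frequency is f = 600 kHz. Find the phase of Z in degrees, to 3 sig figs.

-16.3°

ω = 2πf = 3.77e+06 rad/s
X_L = ωL = 198 Ω
X_C = 1/(ωC) = 1890 Ω
Net reactance X = X_L − X_C = -1700 Ω
Z = 5800 − j1700 Ω
|Z| = √(5800² + 1700²) = 6040 Ω
∠Z = arctan(-1700/5800) = -16.3°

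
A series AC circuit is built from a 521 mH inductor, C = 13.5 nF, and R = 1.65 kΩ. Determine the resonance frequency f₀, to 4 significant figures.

ω₀ = 1/√(LC) = 1/√(0.521 × 1.35e-08) = 11920 rad/s
f₀ = ω₀/(2π) = 1.898 kHz

1.898 kHz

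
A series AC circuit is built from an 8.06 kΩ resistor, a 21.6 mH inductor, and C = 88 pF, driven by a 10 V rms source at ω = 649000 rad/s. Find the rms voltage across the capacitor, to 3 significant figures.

X_L = ωL = 14000 Ω
X_C = 1/(ωC) = 17500 Ω
Net reactance X = X_L − X_C = -3490 Ω
Z = 8060 − j3490 Ω
|Z| = √(8060² + 3490²) = 8780 Ω
I = V/|Z| = 1.14 mA
V_C = I·|Z_C| = 0.00114 × 17500 = 19.9 V

19.9 V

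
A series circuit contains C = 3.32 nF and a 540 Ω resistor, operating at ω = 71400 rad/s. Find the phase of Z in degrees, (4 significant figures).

-82.71°

X_C = 1/(ωC) = 4219 Ω
Z = 540.0 − j4219 Ω
|Z| = √(540.0² + 4219²) = 4253 Ω
∠Z = arctan(-4219/540.0) = -82.71°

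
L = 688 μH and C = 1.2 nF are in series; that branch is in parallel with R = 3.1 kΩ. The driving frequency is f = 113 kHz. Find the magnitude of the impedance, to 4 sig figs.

ω = 2πf = 710000 rad/s
X_L = ωL = 488.5 Ω
X_C = 1/(ωC) = 1174 Ω
Branch 1: Z₁ = R = 3100 Ω
Branch 2 (series LC): Z₂ = j(X_L − X_C) = −j685.2 Ω
Parallel: Z = Z₁Z₂/(Z₁+Z₂), |Z| = 669.1 Ω, ∠Z = -77.54°

669.1 Ω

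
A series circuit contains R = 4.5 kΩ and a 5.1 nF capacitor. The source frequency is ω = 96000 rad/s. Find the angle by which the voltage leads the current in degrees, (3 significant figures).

-24.4°

X_C = 1/(ωC) = 2040 Ω
Z = 4500 − j2040 Ω
|Z| = √(4500² + 2040²) = 4940 Ω
∠Z = arctan(-2040/4500) = -24.4°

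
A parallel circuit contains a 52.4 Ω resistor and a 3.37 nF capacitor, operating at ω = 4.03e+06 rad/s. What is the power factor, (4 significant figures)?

0.8147

X_C = 1/(ωC) = 73.63 Ω
Parallel: admittances add. Y = 1/R + jωC
Y = (0.01908 + j0.01358) S
|Y| = 0.02342 S → |Z| = 1/|Y| = 42.69 Ω, ∠Z = −∠Y = -35.44°
cos φ = cos(-35.44°) = 0.8147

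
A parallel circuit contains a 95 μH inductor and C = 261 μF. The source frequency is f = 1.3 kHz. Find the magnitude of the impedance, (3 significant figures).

1.19 Ω

ω = 2πf = 8168 rad/s
X_L = ωL = 0.776 Ω
X_C = 1/(ωC) = 0.469 Ω
Parallel: admittances add. Y = 1/(jωL) + jωC
Y = (0 + j0.843) S
|Y| = 0.843 S → |Z| = 1/|Y| = 1.19 Ω, ∠Z = −∠Y = -90.0°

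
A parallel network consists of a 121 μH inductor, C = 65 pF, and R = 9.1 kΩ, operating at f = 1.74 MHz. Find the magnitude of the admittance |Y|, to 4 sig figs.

118.9 μS

ω = 2πf = 1.093e+07 rad/s
X_L = ωL = 1323 Ω
X_C = 1/(ωC) = 1407 Ω
Parallel: admittances add. Y = 1/R + 1/(jωL) + jωC
Y = (0.0001099 − j4.531e-05) S
|Y| = 0.0001189 S → |Z| = 1/|Y| = 8413 Ω, ∠Z = −∠Y = 22.41°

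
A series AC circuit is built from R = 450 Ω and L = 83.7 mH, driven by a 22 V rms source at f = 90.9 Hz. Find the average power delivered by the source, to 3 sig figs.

ω = 2πf = 571.1 rad/s
X_L = ωL = 47.8 Ω
Z = 450 + j47.8 Ω
|Z| = √(450² + 47.8²) = 453 Ω
∠Z = arctan(47.8/450) = 6.06°
I = V/|Z| = 48.6 mA
P = VI cos φ = 22 × 0.0486 × cos(6.06°) = 1.06 W

1.06 W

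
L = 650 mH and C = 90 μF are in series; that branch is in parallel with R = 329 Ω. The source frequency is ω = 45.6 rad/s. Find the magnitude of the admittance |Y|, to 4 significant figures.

X_L = ωL = 29.64 Ω
X_C = 1/(ωC) = 243.7 Ω
Branch 1: Z₁ = R = 329.0 Ω
Branch 2 (series LC): Z₂ = j(X_L − X_C) = −j214.0 Ω
Parallel: Z = Z₁Z₂/(Z₁+Z₂), |Z| = 179.4 Ω, ∠Z = -56.95°
|Y| = 1/|Z| = 5.574 mS

5.574 mS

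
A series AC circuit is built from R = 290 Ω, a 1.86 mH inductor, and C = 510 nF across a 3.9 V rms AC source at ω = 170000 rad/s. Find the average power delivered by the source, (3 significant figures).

X_L = ωL = 316 Ω
X_C = 1/(ωC) = 11.5 Ω
Net reactance X = X_L − X_C = 305 Ω
Z = 290 + j305 Ω
|Z| = √(290² + 305²) = 421 Ω
∠Z = arctan(305/290) = 46.4°
I = V/|Z| = 9.27 mA
P = VI cos φ = 3.9 × 0.00927 × cos(46.4°) = 24.9 mW

24.9 mW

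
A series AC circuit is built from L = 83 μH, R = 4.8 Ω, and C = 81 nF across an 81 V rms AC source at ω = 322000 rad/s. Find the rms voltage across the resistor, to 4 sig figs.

X_L = ωL = 26.73 Ω
X_C = 1/(ωC) = 38.34 Ω
Net reactance X = X_L − X_C = -11.61 Ω
Z = 4.800 − j11.61 Ω
|Z| = √(4.800² + 11.61²) = 12.57 Ω
I = V/|Z| = 6.445 A
V_R = I·|Z_R| = 6.445 × 4.800 = 30.94 V

30.94 V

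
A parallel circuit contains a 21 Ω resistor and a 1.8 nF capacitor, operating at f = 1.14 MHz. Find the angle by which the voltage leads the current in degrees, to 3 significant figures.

ω = 2πf = 7.163e+06 rad/s
X_C = 1/(ωC) = 77.6 Ω
Parallel: admittances add. Y = 1/R + jωC
Y = (0.0476 + j0.0129) S
|Y| = 0.0493 S → |Z| = 1/|Y| = 20.3 Ω, ∠Z = −∠Y = -15.1°

-15.1°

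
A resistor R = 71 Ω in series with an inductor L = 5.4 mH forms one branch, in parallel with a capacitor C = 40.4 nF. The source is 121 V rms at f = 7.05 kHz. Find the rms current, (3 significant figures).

ω = 2πf = 44300 rad/s
X_L = ωL = 239 Ω
X_C = 1/(ωC) = 559 Ω
Branch 1 (R+jX_L): Z₁ = 71.0 + j239 Ω, |Z₁| = 250 Ω
Branch 2 (−jX_C): Z₂ = −j559 Ω
Parallel: Z = Z₁Z₂/(Z₁+Z₂), |Z| = 426 Ω, ∠Z = 60.9°
I = V/|Z| = 121/426 = 284 mA

284 mA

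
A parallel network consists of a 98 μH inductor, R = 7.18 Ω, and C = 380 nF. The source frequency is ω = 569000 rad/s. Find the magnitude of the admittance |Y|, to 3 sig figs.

242 mS

X_L = ωL = 55.8 Ω
X_C = 1/(ωC) = 4.62 Ω
Parallel: admittances add. Y = 1/R + 1/(jωL) + jωC
Y = (0.139 + j0.198) S
|Y| = 0.242 S → |Z| = 1/|Y| = 4.13 Ω, ∠Z = −∠Y = -54.9°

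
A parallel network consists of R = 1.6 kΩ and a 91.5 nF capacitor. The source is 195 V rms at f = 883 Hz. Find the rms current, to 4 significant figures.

157.0 mA

ω = 2πf = 5548 rad/s
X_C = 1/(ωC) = 1970 Ω
Parallel: admittances add. Y = 1/R + jωC
Y = (0.0006250 + j0.0005076) S
|Y| = 0.0008052 S → |Z| = 1/|Y| = 1242 Ω, ∠Z = −∠Y = -39.08°
I = V/|Z| = 195/1242 = 157.0 mA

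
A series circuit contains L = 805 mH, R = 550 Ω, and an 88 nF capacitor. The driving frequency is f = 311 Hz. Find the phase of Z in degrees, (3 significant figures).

ω = 2πf = 1954 rad/s
X_L = ωL = 1570 Ω
X_C = 1/(ωC) = 5820 Ω
Net reactance X = X_L − X_C = -4240 Ω
Z = 550 − j4240 Ω
|Z| = √(550² + 4240²) = 4280 Ω
∠Z = arctan(-4240/550) = -82.6°

-82.6°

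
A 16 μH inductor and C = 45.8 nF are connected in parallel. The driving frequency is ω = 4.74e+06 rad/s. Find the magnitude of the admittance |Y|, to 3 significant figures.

X_L = ωL = 75.8 Ω
X_C = 1/(ωC) = 4.61 Ω
Parallel: admittances add. Y = 1/(jωL) + jωC
Y = (0 + j0.204) S
|Y| = 0.204 S → |Z| = 1/|Y| = 4.90 Ω, ∠Z = −∠Y = -90.0°

204 mS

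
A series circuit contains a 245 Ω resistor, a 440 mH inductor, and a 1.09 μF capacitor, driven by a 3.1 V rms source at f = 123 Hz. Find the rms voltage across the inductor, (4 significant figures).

ω = 2πf = 772.8 rad/s
X_L = ωL = 340.0 Ω
X_C = 1/(ωC) = 1187 Ω
Net reactance X = X_L − X_C = -847.1 Ω
Z = 245.0 − j847.1 Ω
|Z| = √(245.0² + 847.1²) = 881.8 Ω
I = V/|Z| = 3.516 mA
V_L = I·|Z_L| = 0.003516 × 340.0 = 1.195 V

1.195 V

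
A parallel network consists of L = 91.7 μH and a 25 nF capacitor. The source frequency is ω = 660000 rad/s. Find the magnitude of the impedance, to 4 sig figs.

X_L = ωL = 60.52 Ω
X_C = 1/(ωC) = 60.61 Ω
Parallel: admittances add. Y = 1/(jωL) + jωC
Y = (0 − j2.292e-05) S
|Y| = 2.292e-05 S → |Z| = 1/|Y| = 43640 Ω, ∠Z = −∠Y = 90.00°

43640 Ω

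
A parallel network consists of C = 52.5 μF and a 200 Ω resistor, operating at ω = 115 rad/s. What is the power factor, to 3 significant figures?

0.638

X_C = 1/(ωC) = 166 Ω
Parallel: admittances add. Y = 1/R + jωC
Y = (0.00500 + j0.00604) S
|Y| = 0.00784 S → |Z| = 1/|Y| = 128 Ω, ∠Z = −∠Y = -50.4°
cos φ = cos(-50.4°) = 0.638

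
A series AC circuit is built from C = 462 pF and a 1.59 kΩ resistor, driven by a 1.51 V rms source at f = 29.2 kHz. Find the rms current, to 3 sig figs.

ω = 2πf = 183500 rad/s
X_C = 1/(ωC) = 11800 Ω
Z = 1590 − j11800 Ω
|Z| = √(1590² + 11800²) = 11900 Ω
I = V/|Z| = 1.51/11900 = 127 μA

127 μA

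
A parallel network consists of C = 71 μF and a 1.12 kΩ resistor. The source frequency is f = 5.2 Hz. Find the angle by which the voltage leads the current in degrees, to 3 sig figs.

-68.9°

ω = 2πf = 32.67 rad/s
X_C = 1/(ωC) = 431 Ω
Parallel: admittances add. Y = 1/R + jωC
Y = (0.000893 + j0.00232) S
|Y| = 0.00249 S → |Z| = 1/|Y| = 402 Ω, ∠Z = −∠Y = -68.9°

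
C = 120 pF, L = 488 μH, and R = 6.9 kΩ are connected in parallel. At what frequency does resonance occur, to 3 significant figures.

658 kHz

ω₀ = 1/√(LC) = 1/√(0.000488 × 1.2e-10) = 4.132e+06 rad/s
f₀ = ω₀/(2π) = 658 kHz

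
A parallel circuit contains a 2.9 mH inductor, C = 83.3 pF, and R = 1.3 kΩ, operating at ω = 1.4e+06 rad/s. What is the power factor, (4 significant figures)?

0.9861

X_L = ωL = 4060 Ω
X_C = 1/(ωC) = 8575 Ω
Parallel: admittances add. Y = 1/R + 1/(jωL) + jωC
Y = (0.0007692 − j0.0001297) S
|Y| = 0.0007801 S → |Z| = 1/|Y| = 1282 Ω, ∠Z = −∠Y = 9.570°
cos φ = cos(9.570°) = 0.9861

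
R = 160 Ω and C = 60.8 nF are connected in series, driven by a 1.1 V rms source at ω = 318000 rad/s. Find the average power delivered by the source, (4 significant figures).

X_C = 1/(ωC) = 51.72 Ω
Z = 160.0 − j51.72 Ω
|Z| = √(160.0² + 51.72²) = 168.2 Ω
∠Z = arctan(-51.72/160.0) = -17.91°
I = V/|Z| = 6.542 mA
P = VI cos φ = 1.1 × 0.006542 × cos(-17.91°) = 6.847 mW

6.847 mW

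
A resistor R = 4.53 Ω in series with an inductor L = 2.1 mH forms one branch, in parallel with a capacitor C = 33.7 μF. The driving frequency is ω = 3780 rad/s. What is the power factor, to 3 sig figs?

X_L = ωL = 7.94 Ω
X_C = 1/(ωC) = 7.85 Ω
Branch 1 (R+jX_L): Z₁ = 4.53 + j7.94 Ω, |Z₁| = 9.14 Ω
Branch 2 (−jX_C): Z₂ = −j7.85 Ω
Parallel: Z = Z₁Z₂/(Z₁+Z₂), |Z| = 15.8 Ω, ∠Z = -30.8°
cos φ = cos(-30.8°) = 0.859

0.859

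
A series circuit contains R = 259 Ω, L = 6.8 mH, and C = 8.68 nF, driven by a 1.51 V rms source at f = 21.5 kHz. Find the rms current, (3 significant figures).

ω = 2πf = 135100 rad/s
X_L = ωL = 919 Ω
X_C = 1/(ωC) = 853 Ω
Net reactance X = X_L − X_C = 65.8 Ω
Z = 259 + j65.8 Ω
|Z| = √(259² + 65.8²) = 267 Ω
I = V/|Z| = 1.51/267 = 5.65 mA

5.65 mA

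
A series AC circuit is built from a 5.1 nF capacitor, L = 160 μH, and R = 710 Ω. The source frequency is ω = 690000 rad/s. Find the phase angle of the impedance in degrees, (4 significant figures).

X_L = ωL = 110.4 Ω
X_C = 1/(ωC) = 284.2 Ω
Net reactance X = X_L − X_C = -173.8 Ω
Z = 710.0 − j173.8 Ω
|Z| = √(710.0² + 173.8²) = 731.0 Ω
∠Z = arctan(-173.8/710.0) = -13.75°

-13.75°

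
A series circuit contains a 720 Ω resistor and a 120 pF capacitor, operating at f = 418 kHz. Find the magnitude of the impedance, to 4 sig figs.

ω = 2πf = 2.626e+06 rad/s
X_C = 1/(ωC) = 3173 Ω
Z = 720.0 − j3173 Ω
|Z| = √(720.0² + 3173²) = 3254 Ω

3254 Ω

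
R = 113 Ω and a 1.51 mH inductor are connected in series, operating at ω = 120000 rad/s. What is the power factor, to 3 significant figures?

X_L = ωL = 181 Ω
Z = 113 + j181 Ω
|Z| = √(113² + 181²) = 214 Ω
∠Z = arctan(181/113) = 58.1°
cos φ = cos(58.1°) = 0.529

0.529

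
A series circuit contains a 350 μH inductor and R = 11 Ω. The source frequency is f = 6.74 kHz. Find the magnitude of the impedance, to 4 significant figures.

18.46 Ω

ω = 2πf = 42350 rad/s
X_L = ωL = 14.82 Ω
Z = 11.00 + j14.82 Ω
|Z| = √(11.00² + 14.82²) = 18.46 Ω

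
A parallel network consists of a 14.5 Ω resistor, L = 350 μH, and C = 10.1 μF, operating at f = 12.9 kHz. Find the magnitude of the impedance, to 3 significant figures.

ω = 2πf = 81050 rad/s
X_L = ωL = 28.4 Ω
X_C = 1/(ωC) = 1.22 Ω
Parallel: admittances add. Y = 1/R + 1/(jωL) + jωC
Y = (0.0690 + j0.783) S
|Y| = 0.786 S → |Z| = 1/|Y| = 1.27 Ω, ∠Z = −∠Y = -85.0°

1.27 Ω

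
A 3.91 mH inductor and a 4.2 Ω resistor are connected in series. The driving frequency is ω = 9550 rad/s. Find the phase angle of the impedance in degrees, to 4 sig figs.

83.58°

X_L = ωL = 37.34 Ω
Z = 4.200 + j37.34 Ω
|Z| = √(4.200² + 37.34²) = 37.58 Ω
∠Z = arctan(37.34/4.200) = 83.58°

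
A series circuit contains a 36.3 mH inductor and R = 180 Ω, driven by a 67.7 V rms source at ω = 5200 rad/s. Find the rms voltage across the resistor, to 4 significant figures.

46.72 V

X_L = ωL = 188.8 Ω
Z = 180.0 + j188.8 Ω
|Z| = √(180.0² + 188.8²) = 260.8 Ω
I = V/|Z| = 259.6 mA
V_R = I·|Z_R| = 0.2596 × 180.0 = 46.72 V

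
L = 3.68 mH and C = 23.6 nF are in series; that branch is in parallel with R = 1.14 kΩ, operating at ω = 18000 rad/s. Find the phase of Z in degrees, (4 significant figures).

X_L = ωL = 66.24 Ω
X_C = 1/(ωC) = 2354 Ω
Branch 1: Z₁ = R = 1140 Ω
Branch 2 (series LC): Z₂ = j(X_L − X_C) = −j2288 Ω
Parallel: Z = Z₁Z₂/(Z₁+Z₂), |Z| = 1020 Ω, ∠Z = -26.49°

-26.49°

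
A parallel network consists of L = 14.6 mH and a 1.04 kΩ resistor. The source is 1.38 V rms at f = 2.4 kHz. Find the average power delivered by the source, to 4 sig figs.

1.831 mW

ω = 2πf = 15080 rad/s
X_L = ωL = 220.2 Ω
Parallel: admittances add. Y = 1/R + 1/(jωL)
Y = (0.0009615 − j0.004542) S
|Y| = 0.004643 S → |Z| = 1/|Y| = 215.4 Ω, ∠Z = −∠Y = 78.05°
I = V/|Z| = 6.407 mA
P = VI cos φ = 1.38 × 0.006407 × cos(78.05°) = 1.831 mW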